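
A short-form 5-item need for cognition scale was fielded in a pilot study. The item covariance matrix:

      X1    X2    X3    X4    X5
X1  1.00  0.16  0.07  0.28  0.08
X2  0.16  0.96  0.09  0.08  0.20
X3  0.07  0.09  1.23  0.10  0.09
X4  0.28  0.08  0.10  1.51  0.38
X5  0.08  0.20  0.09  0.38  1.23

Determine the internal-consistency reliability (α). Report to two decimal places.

α = 0.43

sum of item variances = 1.00 + 0.96 + 1.23 + 1.51 + 1.23 = 5.93
Sum of off-diagonal covariances = 1.53
σ²_total = 5.93 + 2 × 1.53 = 8.99
α = (k/(k−1))·(1 − sum of item variances/σ²_total) = (5/4)·(1 − 5.93/8.99) = 0.43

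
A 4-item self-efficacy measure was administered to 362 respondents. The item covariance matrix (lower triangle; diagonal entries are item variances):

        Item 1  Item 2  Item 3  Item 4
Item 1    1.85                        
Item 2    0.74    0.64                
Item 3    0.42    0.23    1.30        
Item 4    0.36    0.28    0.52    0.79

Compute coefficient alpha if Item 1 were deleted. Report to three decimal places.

Remaining items: Item 2, Item 3, Item 4 (k = 3).
Σσ²ᵢ = 0.64 + 1.30 + 0.79 = 2.73
total variance = 2.73 + 2 × 1.03 = 4.79
α (item deleted) = (3/2)·(1 − 2.73/4.79) = 0.645

α = 0.645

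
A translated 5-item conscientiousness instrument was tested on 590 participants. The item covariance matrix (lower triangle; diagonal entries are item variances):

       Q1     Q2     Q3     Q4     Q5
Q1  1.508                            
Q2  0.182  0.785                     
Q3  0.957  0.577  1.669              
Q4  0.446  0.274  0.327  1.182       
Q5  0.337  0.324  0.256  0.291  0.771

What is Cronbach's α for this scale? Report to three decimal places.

Σσᵢ² = 1.508 + 0.785 + 1.669 + 1.182 + 0.771 = 5.915
Σ_{i<j} σ_ij = 3.971
total variance = 5.915 + 2 × 3.971 = 13.857
α = (k/(k−1))·(1 − Σσᵢ²/total variance) = (5/4)·(1 − 5.915/13.857) = 0.716

Cronbach's α = 0.716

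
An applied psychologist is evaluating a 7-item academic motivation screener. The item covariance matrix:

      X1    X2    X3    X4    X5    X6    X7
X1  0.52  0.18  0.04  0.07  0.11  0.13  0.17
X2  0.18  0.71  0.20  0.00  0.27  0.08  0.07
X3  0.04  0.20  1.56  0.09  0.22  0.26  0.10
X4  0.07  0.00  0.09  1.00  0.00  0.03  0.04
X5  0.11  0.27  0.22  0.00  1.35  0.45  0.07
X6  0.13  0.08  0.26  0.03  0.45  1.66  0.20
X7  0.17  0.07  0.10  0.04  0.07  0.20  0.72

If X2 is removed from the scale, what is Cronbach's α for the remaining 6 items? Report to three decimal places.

Cronbach's α = 0.441

Remaining items: X1, X3, X4, X5, X6, X7 (k = 6).
Σσᵢ² = 0.52 + 1.56 + 1.00 + 1.35 + 1.66 + 0.72 = 6.81
σ²_total = 6.81 + 2 × 1.98 = 10.77
α (item deleted) = (6/5)·(1 − 6.81/10.77) = 0.441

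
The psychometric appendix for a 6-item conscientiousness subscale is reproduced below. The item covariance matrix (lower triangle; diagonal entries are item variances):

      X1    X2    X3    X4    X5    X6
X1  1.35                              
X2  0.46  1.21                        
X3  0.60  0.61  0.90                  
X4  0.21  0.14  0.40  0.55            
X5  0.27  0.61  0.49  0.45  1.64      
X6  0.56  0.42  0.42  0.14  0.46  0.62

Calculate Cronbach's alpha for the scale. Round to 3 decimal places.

Σσᵢ² = 1.35 + 1.21 + 0.90 + 0.55 + 1.64 + 0.62 = 6.27
Sum of off-diagonal covariances = 6.24
σ²_T = 6.27 + 2 × 6.24 = 18.75
α = (k/(k−1))·(1 − Σσᵢ²/σ²_T) = (6/5)·(1 − 6.27/18.75) = 0.799

Cronbach's alpha = 0.799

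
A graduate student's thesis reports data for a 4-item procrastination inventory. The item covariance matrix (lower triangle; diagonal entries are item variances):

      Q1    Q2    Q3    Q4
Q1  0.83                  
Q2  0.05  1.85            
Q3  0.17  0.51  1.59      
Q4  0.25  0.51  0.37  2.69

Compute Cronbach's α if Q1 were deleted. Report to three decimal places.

Remaining items: Q2, Q3, Q4 (k = 3).
sum of item variances = 1.85 + 1.59 + 2.69 = 6.13
σ²_total = 6.13 + 2 × 1.39 = 8.91
α (item deleted) = (3/2)·(1 − 6.13/8.91) = 0.468

α = 0.468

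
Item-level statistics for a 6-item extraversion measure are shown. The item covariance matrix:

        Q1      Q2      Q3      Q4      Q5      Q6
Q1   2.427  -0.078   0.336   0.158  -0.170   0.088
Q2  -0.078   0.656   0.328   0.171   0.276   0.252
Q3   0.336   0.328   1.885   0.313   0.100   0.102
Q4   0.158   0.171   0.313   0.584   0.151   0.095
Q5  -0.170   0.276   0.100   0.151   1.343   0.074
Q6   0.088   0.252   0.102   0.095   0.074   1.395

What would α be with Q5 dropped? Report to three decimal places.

α = 0.421

Remaining items: Q1, Q2, Q3, Q4, Q6 (k = 5).
sum of item variances = 2.427 + 0.656 + 1.885 + 0.584 + 1.395 = 6.947
σ²_T = 6.947 + 2 × 1.765 = 10.477
α (item deleted) = (5/4)·(1 − 6.947/10.477) = 0.421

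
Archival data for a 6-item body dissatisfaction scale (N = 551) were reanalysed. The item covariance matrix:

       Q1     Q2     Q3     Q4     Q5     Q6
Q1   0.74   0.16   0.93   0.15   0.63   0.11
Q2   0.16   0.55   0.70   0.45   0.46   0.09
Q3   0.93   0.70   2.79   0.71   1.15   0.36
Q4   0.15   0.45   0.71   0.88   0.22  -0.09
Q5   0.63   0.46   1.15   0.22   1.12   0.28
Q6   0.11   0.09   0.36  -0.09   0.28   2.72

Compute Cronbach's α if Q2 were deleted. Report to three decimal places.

Cronbach's α = 0.649

Remaining items: Q1, Q3, Q4, Q5, Q6 (k = 5).
sum of item variances = 0.74 + 2.79 + 0.88 + 1.12 + 2.72 = 8.25
σ²_total = 8.25 + 2 × 4.45 = 17.15
α (item deleted) = (5/4)·(1 − 8.25/17.15) = 0.649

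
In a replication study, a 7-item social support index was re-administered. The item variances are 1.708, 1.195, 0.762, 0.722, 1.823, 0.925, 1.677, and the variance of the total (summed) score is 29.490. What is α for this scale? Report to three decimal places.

Σσᵢ² = 1.708 + 1.195 + 0.762 + 0.722 + 1.823 + 0.925 + 1.677 = 8.812
α = (k/(k−1))·(1 − Σσᵢ²/total variance) = (7/6)·(1 − 8.812/29.490) = 0.818

α = 0.818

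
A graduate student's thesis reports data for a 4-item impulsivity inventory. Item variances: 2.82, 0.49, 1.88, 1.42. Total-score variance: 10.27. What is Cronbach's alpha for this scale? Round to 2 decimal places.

Σσ²ᵢ = 2.82 + 0.49 + 1.88 + 1.42 = 6.61
α = (k/(k−1))·(1 − Σσ²ᵢ/total variance) = (4/3)·(1 − 6.61/10.27) = 0.48

Cronbach's alpha = 0.48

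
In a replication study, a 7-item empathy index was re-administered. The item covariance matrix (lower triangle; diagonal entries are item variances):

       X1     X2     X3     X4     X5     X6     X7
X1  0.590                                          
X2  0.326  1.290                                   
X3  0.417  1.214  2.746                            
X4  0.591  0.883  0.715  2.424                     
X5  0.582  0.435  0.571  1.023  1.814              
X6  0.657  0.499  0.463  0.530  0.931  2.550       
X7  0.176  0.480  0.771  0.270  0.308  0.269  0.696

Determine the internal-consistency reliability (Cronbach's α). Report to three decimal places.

sum of item variances = 0.590 + 1.290 + 2.746 + 2.424 + 1.814 + 2.550 + 0.696 = 12.110
Sum of off-diagonal covariances = 12.111
σ²_T = 12.110 + 2 × 12.111 = 36.332
α = (k/(k−1))·(1 − sum of item variances/σ²_T) = (7/6)·(1 − 12.110/36.332) = 0.778

α = 0.778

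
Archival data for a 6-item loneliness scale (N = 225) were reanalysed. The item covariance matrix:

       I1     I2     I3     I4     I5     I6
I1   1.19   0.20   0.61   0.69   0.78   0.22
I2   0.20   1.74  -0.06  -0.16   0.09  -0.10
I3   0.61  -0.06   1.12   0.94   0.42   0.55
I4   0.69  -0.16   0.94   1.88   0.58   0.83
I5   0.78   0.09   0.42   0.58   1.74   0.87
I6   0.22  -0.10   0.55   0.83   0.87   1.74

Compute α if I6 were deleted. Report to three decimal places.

α = 0.645

Remaining items: I1, I2, I3, I4, I5 (k = 5).
ΣVar(i) = 1.19 + 1.74 + 1.12 + 1.88 + 1.74 = 7.67
total variance = 7.67 + 2 × 4.09 = 15.85
α (item deleted) = (5/4)·(1 − 7.67/15.85) = 0.645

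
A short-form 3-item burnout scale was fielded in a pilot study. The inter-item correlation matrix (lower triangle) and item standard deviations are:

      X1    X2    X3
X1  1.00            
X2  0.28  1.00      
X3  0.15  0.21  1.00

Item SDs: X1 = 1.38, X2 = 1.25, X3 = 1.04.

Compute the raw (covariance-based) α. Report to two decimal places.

Σσ²ᵢ = 1.38² + 1.25² + 1.04² = 4.5485
Covariances σ_ij = r_ij · s_i · s_j:
  σ(X1,X2) = 0.28 × 1.38 × 1.25 = 0.4830
  σ(X1,X3) = 0.15 × 1.38 × 1.04 = 0.2153
  σ(X2,X3) = 0.21 × 1.25 × 1.04 = 0.2730
σ²_T = Σσ²ᵢ + 2·Σσ_ij = 4.5485 + 2 × 0.9713 = 6.4911
α = (3/2)·(1 − 4.5485/6.4911) = 0.45

α = 0.45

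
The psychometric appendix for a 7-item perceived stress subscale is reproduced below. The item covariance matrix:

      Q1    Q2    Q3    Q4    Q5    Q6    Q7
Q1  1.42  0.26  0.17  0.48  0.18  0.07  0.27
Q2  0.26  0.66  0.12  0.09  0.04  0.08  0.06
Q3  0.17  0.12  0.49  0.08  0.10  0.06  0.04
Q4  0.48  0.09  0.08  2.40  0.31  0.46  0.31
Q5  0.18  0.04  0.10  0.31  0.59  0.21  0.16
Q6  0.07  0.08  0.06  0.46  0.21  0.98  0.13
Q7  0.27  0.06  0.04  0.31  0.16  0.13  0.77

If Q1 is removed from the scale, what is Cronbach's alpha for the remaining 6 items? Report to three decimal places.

Cronbach's alpha = 0.520

Remaining items: Q2, Q3, Q4, Q5, Q6, Q7 (k = 6).
Σσᵢ² = 0.66 + 0.49 + 2.40 + 0.59 + 0.98 + 0.77 = 5.89
total variance = 5.89 + 2 × 2.25 = 10.39
α (item deleted) = (6/5)·(1 − 5.89/10.39) = 0.520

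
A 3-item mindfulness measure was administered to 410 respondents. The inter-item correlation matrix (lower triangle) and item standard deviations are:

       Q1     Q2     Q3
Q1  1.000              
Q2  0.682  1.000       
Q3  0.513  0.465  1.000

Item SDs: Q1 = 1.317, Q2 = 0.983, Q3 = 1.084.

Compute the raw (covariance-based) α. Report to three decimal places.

Σσ²ᵢ = 1.317² + 0.983² + 1.084² = 3.8758
Covariances σ_ij = r_ij · s_i · s_j:
  σ(Q1,Q2) = 0.682 × 1.317 × 0.983 = 0.8829
  σ(Q1,Q3) = 0.513 × 1.317 × 1.084 = 0.7324
  σ(Q2,Q3) = 0.465 × 0.983 × 1.084 = 0.4955
σ²_T = Σσ²ᵢ + 2·Σσ_ij = 3.8758 + 2 × 2.1108 = 8.0974
α = (3/2)·(1 − 3.8758/8.0974) = 0.782

α = 0.782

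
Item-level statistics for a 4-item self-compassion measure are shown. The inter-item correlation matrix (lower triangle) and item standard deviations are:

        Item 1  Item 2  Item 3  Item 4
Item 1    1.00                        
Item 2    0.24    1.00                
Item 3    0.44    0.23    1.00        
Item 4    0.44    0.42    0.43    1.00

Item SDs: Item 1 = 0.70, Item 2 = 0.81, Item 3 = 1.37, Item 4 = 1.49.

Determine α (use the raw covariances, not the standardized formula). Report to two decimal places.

α = 0.67

Σσ²ᵢ = 0.70² + 0.81² + 1.37² + 1.49² = 5.2431
Covariances σ_ij = r_ij · s_i · s_j:
  σ(Item 1,Item 2) = 0.24 × 0.70 × 0.81 = 0.1361
  σ(Item 1,Item 3) = 0.44 × 0.70 × 1.37 = 0.4220
  σ(Item 1,Item 4) = 0.44 × 0.70 × 1.49 = 0.4589
  σ(Item 2,Item 3) = 0.23 × 0.81 × 1.37 = 0.2552
  σ(Item 2,Item 4) = 0.42 × 0.81 × 1.49 = 0.5069
  σ(Item 3,Item 4) = 0.43 × 1.37 × 1.49 = 0.8778
σ²_T = Σσ²ᵢ + 2·Σσ_ij = 5.2431 + 2 × 2.6569 = 10.5569
α = (4/3)·(1 − 5.2431/10.5569) = 0.67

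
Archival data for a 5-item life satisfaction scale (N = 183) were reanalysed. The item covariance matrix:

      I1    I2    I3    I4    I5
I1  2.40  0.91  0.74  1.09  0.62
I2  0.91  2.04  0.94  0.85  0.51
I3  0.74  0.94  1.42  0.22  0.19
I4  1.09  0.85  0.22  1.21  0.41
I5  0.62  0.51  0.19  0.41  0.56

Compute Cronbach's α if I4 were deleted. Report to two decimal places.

α = 0.73

Remaining items: I1, I2, I3, I5 (k = 4).
ΣVar(i) = 2.40 + 2.04 + 1.42 + 0.56 = 6.42
σ²_total = 6.42 + 2 × 3.91 = 14.24
α (item deleted) = (4/3)·(1 − 6.42/14.24) = 0.73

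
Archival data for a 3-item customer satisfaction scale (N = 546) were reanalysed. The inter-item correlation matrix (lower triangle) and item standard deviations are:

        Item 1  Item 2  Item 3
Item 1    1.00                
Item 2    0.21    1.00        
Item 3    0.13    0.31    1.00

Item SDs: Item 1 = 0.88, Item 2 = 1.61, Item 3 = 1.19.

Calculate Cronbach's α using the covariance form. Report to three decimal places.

Cronbach's α = 0.451

Σσ²ᵢ = 0.88² + 1.61² + 1.19² = 4.7826
Covariances σ_ij = r_ij · s_i · s_j:
  σ(Item 1,Item 2) = 0.21 × 0.88 × 1.61 = 0.2975
  σ(Item 1,Item 3) = 0.13 × 0.88 × 1.19 = 0.1361
  σ(Item 2,Item 3) = 0.31 × 1.61 × 1.19 = 0.5939
σ²_T = Σσ²ᵢ + 2·Σσ_ij = 4.7826 + 2 × 1.0275 = 6.8376
α = (3/2)·(1 − 4.7826/6.8376) = 0.451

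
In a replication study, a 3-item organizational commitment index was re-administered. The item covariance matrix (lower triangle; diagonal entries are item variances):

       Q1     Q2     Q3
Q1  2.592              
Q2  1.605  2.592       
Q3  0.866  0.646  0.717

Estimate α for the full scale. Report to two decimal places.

sum of item variances = 2.592 + 2.592 + 0.717 = 5.901
Σ_{i<j} σ_ij = 3.117
total variance = 5.901 + 2 × 3.117 = 12.135
α = (k/(k−1))·(1 − sum of item variances/total variance) = (3/2)·(1 − 5.901/12.135) = 0.77

α = 0.77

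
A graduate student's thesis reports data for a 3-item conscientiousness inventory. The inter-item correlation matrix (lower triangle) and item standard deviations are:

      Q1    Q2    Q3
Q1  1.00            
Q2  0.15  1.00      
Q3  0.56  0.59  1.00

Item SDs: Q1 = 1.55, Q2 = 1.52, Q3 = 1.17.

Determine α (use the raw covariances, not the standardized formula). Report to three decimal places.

Σσ²ᵢ = 1.55² + 1.52² + 1.17² = 6.0818
Covariances σ_ij = r_ij · s_i · s_j:
  σ(Q1,Q2) = 0.15 × 1.55 × 1.52 = 0.3534
  σ(Q1,Q3) = 0.56 × 1.55 × 1.17 = 1.0156
  σ(Q2,Q3) = 0.59 × 1.52 × 1.17 = 1.0493
σ²_T = Σσ²ᵢ + 2·Σσ_ij = 6.0818 + 2 × 2.4183 = 10.9184
α = (3/2)·(1 − 6.0818/10.9184) = 0.664

α = 0.664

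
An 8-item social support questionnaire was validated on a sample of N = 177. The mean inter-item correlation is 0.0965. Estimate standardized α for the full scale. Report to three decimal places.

Standardized α = k·r̄ / (1 + (k−1)·r̄) = 8 × 0.0965 / (1 + 7 × 0.0965)
  = 0.7720 / 1.6755 = 0.461

α = 0.461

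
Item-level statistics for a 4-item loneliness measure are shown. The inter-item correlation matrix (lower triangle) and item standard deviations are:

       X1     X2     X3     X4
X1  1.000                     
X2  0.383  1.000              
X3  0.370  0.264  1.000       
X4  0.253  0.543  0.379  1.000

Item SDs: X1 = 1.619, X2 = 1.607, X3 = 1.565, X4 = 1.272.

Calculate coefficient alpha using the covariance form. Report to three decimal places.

α = 0.691

Σσ²ᵢ = 1.619² + 1.607² + 1.565² + 1.272² = 9.2708
Covariances σ_ij = r_ij · s_i · s_j:
  σ(X1,X2) = 0.383 × 1.619 × 1.607 = 0.9965
  σ(X1,X3) = 0.370 × 1.619 × 1.565 = 0.9375
  σ(X1,X4) = 0.253 × 1.619 × 1.272 = 0.5210
  σ(X2,X3) = 0.264 × 1.607 × 1.565 = 0.6639
  σ(X2,X4) = 0.543 × 1.607 × 1.272 = 1.1099
  σ(X3,X4) = 0.379 × 1.565 × 1.272 = 0.7545
σ²_T = Σσ²ᵢ + 2·Σσ_ij = 9.2708 + 2 × 4.9833 = 19.2374
α = (4/3)·(1 − 9.2708/19.2374) = 0.691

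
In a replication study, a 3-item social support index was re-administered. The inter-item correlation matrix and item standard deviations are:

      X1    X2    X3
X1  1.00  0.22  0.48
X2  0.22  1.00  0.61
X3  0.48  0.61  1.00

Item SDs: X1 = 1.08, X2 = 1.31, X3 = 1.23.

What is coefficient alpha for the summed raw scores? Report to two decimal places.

coefficient alpha = 0.70

Σσ²ᵢ = 1.08² + 1.31² + 1.23² = 4.3954
Covariances σ_ij = r_ij · s_i · s_j:
  σ(X1,X2) = 0.22 × 1.08 × 1.31 = 0.3113
  σ(X1,X3) = 0.48 × 1.08 × 1.23 = 0.6376
  σ(X2,X3) = 0.61 × 1.31 × 1.23 = 0.9829
σ²_T = Σσ²ᵢ + 2·Σσ_ij = 4.3954 + 2 × 1.9318 = 8.2590
α = (3/2)·(1 − 4.3954/8.2590) = 0.70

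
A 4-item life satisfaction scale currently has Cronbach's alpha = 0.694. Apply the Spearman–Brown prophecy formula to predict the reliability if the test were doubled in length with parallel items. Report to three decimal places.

predicted reliability = 0.819

Length factor m = 2
α' = m·α / (1 + (m−1)·α)
   = 2 × 0.694 / (1 + (2 − 1) × 0.694)
   = 1.3880 / 1.6940 = 0.819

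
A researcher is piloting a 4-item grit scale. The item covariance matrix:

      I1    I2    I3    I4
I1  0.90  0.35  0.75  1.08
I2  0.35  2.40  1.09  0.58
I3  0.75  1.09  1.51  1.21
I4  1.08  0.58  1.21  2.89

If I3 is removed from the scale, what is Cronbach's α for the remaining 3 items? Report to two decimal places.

Cronbach's α = 0.59

Remaining items: I1, I2, I4 (k = 3).
sum of item variances = 0.90 + 2.40 + 2.89 = 6.19
σ²_total = 6.19 + 2 × 2.01 = 10.21
α (item deleted) = (3/2)·(1 − 6.19/10.21) = 0.59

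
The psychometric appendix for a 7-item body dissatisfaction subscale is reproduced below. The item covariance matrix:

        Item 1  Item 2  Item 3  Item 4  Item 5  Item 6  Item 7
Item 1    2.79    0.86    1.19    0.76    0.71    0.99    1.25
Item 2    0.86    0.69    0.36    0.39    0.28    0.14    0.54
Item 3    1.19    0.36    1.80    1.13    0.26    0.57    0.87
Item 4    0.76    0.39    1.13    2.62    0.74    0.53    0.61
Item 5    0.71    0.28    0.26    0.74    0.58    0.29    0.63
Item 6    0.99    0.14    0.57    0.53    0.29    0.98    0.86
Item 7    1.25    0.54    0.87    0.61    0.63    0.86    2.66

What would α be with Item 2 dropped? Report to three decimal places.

Remaining items: Item 1, Item 3, Item 4, Item 5, Item 6, Item 7 (k = 6).
sum of item variances = 2.79 + 1.80 + 2.62 + 0.58 + 0.98 + 2.66 = 11.43
σ²_T = 11.43 + 2 × 11.39 = 34.21
α (item deleted) = (6/5)·(1 − 11.43/34.21) = 0.799

α = 0.799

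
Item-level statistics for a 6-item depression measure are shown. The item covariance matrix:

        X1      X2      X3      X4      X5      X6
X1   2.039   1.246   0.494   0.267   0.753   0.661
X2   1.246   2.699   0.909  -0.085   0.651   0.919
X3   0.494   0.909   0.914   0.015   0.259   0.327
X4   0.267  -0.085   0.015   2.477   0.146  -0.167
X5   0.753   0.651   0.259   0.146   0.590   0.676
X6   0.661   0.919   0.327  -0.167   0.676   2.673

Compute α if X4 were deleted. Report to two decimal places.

Remaining items: X1, X2, X3, X5, X6 (k = 5).
Σσ²ᵢ = 2.039 + 2.699 + 0.914 + 0.590 + 2.673 = 8.915
Var(T) = 8.915 + 2 × 6.895 = 22.705
α (item deleted) = (5/4)·(1 − 8.915/22.705) = 0.76

α = 0.76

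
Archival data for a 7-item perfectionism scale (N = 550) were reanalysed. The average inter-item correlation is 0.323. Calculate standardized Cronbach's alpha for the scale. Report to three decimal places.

Standardized α = k·r̄ / (1 + (k−1)·r̄) = 7 × 0.323 / (1 + 6 × 0.323)
  = 2.2610 / 2.9380 = 0.770

standardized Cronbach's alpha = 0.770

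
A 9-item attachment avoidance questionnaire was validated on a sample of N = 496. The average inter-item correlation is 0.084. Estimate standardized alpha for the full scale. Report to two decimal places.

standardized alpha = 0.45

Standardized α = k·r̄ / (1 + (k−1)·r̄) = 9 × 0.084 / (1 + 8 × 0.084)
  = 0.7560 / 1.6720 = 0.45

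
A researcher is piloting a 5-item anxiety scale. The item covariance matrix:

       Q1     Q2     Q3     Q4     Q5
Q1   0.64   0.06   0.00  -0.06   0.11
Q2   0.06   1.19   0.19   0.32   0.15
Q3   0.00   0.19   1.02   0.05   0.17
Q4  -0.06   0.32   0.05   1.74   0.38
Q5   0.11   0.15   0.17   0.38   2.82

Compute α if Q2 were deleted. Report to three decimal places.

α = 0.230

Remaining items: Q1, Q3, Q4, Q5 (k = 4).
ΣVar(i) = 0.64 + 1.02 + 1.74 + 2.82 = 6.22
σ²_T = 6.22 + 2 × 0.65 = 7.52
α (item deleted) = (4/3)·(1 − 6.22/7.52) = 0.230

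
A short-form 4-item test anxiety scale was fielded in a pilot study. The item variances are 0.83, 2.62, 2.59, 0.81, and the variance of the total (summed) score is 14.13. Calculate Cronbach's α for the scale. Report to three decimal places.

α = 0.687

sum of item variances = 0.83 + 2.62 + 2.59 + 0.81 = 6.85
α = (k/(k−1))·(1 − sum of item variances/σ²_T) = (4/3)·(1 − 6.85/14.13) = 0.687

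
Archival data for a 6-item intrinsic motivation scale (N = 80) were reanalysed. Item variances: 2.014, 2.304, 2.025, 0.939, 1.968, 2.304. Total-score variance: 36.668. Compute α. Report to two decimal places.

α = 0.82

Σσᵢ² = 2.014 + 2.304 + 2.025 + 0.939 + 1.968 + 2.304 = 11.554
α = (k/(k−1))·(1 − Σσᵢ²/σ²_total) = (6/5)·(1 − 11.554/36.668) = 0.82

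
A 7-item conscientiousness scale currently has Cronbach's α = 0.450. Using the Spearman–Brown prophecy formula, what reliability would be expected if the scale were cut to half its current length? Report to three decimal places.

predicted reliability = 0.290

Length factor m = 1/2
α' = m·α / (1 − (1−m)·α)
   = 1/2 × 0.450 / (1 − (1 − 1/2) × 0.450)
   = 0.2250 / 0.7750 = 0.290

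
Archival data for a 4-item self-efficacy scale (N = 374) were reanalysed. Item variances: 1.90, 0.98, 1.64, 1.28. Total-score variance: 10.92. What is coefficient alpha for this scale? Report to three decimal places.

α = 0.625

ΣVar(i) = 1.90 + 0.98 + 1.64 + 1.28 = 5.80
α = (k/(k−1))·(1 − ΣVar(i)/total variance) = (4/3)·(1 − 5.80/10.92) = 0.625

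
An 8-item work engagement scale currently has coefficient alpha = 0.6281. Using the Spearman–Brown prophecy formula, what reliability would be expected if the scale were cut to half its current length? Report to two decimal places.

Length factor m = 1/2
α' = m·α / (1 − (1−m)·α)
   = 1/2 × 0.6281 / (1 − (1 − 1/2) × 0.6281)
   = 0.3140 / 0.6860 = 0.46

predicted reliability = 0.46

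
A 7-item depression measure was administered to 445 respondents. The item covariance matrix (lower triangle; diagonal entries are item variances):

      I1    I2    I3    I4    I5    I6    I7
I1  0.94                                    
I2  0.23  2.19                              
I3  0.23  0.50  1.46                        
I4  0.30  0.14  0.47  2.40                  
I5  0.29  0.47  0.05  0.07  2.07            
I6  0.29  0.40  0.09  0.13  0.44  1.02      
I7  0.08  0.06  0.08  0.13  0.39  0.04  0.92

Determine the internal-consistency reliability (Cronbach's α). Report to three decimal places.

sum of item variances = 0.94 + 2.19 + 1.46 + 2.40 + 2.07 + 1.02 + 0.92 = 11.00
Sum of the distinct covariances = 4.88
Var(T) = 11.00 + 2 × 4.88 = 20.76
α = (k/(k−1))·(1 − sum of item variances/Var(T)) = (7/6)·(1 − 11.00/20.76) = 0.548

α = 0.548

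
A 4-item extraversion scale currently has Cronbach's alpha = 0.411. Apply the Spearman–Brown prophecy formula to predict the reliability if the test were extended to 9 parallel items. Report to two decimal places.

Length factor m = 9/4 = 2.2500
α' = m·α / (1 + (m−1)·α)
   = 9/4 × 0.411 / (1 + (9/4 − 1) × 0.411)
   = 0.9247 / 1.5137 = 0.61

predicted reliability = 0.61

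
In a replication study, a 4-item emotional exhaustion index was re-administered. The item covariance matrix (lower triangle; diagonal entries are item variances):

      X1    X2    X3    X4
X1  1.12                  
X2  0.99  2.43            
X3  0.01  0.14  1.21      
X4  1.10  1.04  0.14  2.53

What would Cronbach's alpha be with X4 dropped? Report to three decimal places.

Remaining items: X1, X2, X3 (k = 3).
ΣVar(i) = 1.12 + 2.43 + 1.21 = 4.76
σ²_total = 4.76 + 2 × 1.14 = 7.04
α (item deleted) = (3/2)·(1 − 4.76/7.04) = 0.486

Cronbach's alpha = 0.486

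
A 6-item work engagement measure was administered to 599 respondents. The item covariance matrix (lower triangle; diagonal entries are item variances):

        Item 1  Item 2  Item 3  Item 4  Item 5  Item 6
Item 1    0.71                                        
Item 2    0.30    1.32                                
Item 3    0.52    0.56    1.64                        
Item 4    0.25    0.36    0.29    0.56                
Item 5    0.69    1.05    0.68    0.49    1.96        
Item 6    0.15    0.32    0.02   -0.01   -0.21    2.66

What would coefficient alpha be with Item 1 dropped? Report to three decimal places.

Remaining items: Item 2, Item 3, Item 4, Item 5, Item 6 (k = 5).
sum of item variances = 1.32 + 1.64 + 0.56 + 1.96 + 2.66 = 8.14
Var(T) = 8.14 + 2 × 3.55 = 15.24
α (item deleted) = (5/4)·(1 − 8.14/15.24) = 0.582

α = 0.582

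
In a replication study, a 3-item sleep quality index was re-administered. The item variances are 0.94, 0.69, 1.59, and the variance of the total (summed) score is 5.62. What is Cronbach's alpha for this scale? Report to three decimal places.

α = 0.641

ΣVar(i) = 0.94 + 0.69 + 1.59 = 3.22
α = (k/(k−1))·(1 − ΣVar(i)/total variance) = (3/2)·(1 − 3.22/5.62) = 0.641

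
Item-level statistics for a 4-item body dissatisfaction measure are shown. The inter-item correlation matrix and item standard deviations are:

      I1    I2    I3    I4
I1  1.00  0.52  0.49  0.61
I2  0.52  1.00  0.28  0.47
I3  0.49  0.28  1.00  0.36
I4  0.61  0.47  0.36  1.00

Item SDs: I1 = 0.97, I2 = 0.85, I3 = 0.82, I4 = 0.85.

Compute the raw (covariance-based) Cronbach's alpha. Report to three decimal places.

Σσ²ᵢ = 0.97² + 0.85² + 0.82² + 0.85² = 3.0583
Covariances σ_ij = r_ij · s_i · s_j:
  σ(I1,I2) = 0.52 × 0.97 × 0.85 = 0.4287
  σ(I1,I3) = 0.49 × 0.97 × 0.82 = 0.3897
  σ(I1,I4) = 0.61 × 0.97 × 0.85 = 0.5029
  σ(I2,I3) = 0.28 × 0.85 × 0.82 = 0.1952
  σ(I2,I4) = 0.47 × 0.85 × 0.85 = 0.3396
  σ(I3,I4) = 0.36 × 0.82 × 0.85 = 0.2509
σ²_T = Σσ²ᵢ + 2·Σσ_ij = 3.0583 + 2 × 2.1070 = 7.2723
α = (4/3)·(1 − 3.0583/7.2723) = 0.773

α = 0.773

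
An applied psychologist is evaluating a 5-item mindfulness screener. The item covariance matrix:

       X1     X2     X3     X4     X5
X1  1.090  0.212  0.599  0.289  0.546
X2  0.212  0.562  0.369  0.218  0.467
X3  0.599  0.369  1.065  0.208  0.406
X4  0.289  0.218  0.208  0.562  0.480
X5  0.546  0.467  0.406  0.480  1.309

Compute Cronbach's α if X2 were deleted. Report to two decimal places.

Remaining items: X1, X3, X4, X5 (k = 4).
ΣVar(i) = 1.090 + 1.065 + 0.562 + 1.309 = 4.026
σ²_total = 4.026 + 2 × 2.528 = 9.082
α (item deleted) = (4/3)·(1 − 4.026/9.082) = 0.74

Cronbach's α = 0.74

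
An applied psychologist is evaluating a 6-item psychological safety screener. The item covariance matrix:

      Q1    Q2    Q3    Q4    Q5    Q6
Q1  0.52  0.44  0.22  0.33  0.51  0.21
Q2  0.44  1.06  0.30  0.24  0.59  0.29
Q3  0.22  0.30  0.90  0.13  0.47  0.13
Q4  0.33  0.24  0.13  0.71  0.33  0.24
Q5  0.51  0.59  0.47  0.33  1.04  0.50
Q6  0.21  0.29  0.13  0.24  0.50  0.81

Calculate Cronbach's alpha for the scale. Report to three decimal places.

Σσᵢ² = 0.52 + 1.06 + 0.90 + 0.71 + 1.04 + 0.81 = 5.04
Σ_{i<j} σ_ij = 4.93
Var(T) = 5.04 + 2 × 4.93 = 14.90
α = (k/(k−1))·(1 − Σσᵢ²/Var(T)) = (6/5)·(1 − 5.04/14.90) = 0.794

Cronbach's alpha = 0.794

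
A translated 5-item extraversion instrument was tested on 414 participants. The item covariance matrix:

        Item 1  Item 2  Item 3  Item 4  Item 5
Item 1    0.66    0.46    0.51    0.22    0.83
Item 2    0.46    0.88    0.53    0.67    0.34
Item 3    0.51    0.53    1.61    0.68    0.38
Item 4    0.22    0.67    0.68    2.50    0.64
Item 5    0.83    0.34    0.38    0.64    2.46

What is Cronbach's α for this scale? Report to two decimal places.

α = 0.71

ΣVar(i) = 0.66 + 0.88 + 1.61 + 2.50 + 2.46 = 8.11
Σ_{i<j} σ_ij = 5.26
σ²_T = 8.11 + 2 × 5.26 = 18.63
α = (k/(k−1))·(1 − ΣVar(i)/σ²_T) = (5/4)·(1 − 8.11/18.63) = 0.71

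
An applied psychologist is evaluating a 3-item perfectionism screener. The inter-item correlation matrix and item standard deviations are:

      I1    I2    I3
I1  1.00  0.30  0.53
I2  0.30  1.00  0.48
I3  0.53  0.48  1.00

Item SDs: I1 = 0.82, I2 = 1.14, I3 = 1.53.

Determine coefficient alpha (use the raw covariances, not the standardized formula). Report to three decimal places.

coefficient alpha = 0.679

Σσ²ᵢ = 0.82² + 1.14² + 1.53² = 4.3129
Covariances σ_ij = r_ij · s_i · s_j:
  σ(I1,I2) = 0.30 × 0.82 × 1.14 = 0.2804
  σ(I1,I3) = 0.53 × 0.82 × 1.53 = 0.6649
  σ(I2,I3) = 0.48 × 1.14 × 1.53 = 0.8372
σ²_T = Σσ²ᵢ + 2·Σσ_ij = 4.3129 + 2 × 1.7825 = 7.8779
α = (3/2)·(1 − 4.3129/7.8779) = 0.679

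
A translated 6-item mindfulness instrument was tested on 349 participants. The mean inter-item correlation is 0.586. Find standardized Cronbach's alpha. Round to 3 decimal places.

Standardized α = k·r̄ / (1 + (k−1)·r̄) = 6 × 0.586 / (1 + 5 × 0.586)
  = 3.5160 / 3.9300 = 0.895

α = 0.895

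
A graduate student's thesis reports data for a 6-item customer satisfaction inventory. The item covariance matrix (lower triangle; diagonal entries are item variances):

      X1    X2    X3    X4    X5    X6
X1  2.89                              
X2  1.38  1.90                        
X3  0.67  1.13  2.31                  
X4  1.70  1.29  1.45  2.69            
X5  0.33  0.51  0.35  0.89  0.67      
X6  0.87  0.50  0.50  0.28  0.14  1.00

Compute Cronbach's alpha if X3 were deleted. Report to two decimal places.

Remaining items: X1, X2, X4, X5, X6 (k = 5).
Σσᵢ² = 2.89 + 1.90 + 2.69 + 0.67 + 1.00 = 9.15
σ²_T = 9.15 + 2 × 7.89 = 24.93
α (item deleted) = (5/4)·(1 − 9.15/24.93) = 0.79

Cronbach's alpha = 0.79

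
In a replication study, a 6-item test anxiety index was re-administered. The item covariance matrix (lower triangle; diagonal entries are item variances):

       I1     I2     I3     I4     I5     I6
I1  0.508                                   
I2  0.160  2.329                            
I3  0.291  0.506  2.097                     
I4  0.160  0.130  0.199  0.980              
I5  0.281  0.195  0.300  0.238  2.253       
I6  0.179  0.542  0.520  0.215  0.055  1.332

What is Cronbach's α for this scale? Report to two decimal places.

ΣVar(i) = 0.508 + 2.329 + 2.097 + 0.980 + 2.253 + 1.332 = 9.499
Σ_{i<j} σ_ij = 3.971
Var(T) = 9.499 + 2 × 3.971 = 17.441
α = (k/(k−1))·(1 − ΣVar(i)/Var(T)) = (6/5)·(1 − 9.499/17.441) = 0.55

Cronbach's α = 0.55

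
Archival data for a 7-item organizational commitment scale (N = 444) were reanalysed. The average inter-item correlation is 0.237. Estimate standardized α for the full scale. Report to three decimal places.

Standardized α = k·r̄ / (1 + (k−1)·r̄) = 7 × 0.237 / (1 + 6 × 0.237)
  = 1.6590 / 2.4220 = 0.685

standardized α = 0.685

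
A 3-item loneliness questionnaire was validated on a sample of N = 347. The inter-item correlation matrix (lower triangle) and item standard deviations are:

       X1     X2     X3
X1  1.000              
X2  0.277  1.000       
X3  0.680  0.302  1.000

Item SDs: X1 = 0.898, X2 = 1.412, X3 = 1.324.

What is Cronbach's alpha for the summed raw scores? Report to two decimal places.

α = 0.65

Σσ²ᵢ = 0.898² + 1.412² + 1.324² = 4.5531
Covariances σ_ij = r_ij · s_i · s_j:
  σ(X1,X2) = 0.277 × 0.898 × 1.412 = 0.3512
  σ(X1,X3) = 0.680 × 0.898 × 1.324 = 0.8085
  σ(X2,X3) = 0.302 × 1.412 × 1.324 = 0.5646
σ²_T = Σσ²ᵢ + 2·Σσ_ij = 4.5531 + 2 × 1.7243 = 8.0017
α = (3/2)·(1 − 4.5531/8.0017) = 0.65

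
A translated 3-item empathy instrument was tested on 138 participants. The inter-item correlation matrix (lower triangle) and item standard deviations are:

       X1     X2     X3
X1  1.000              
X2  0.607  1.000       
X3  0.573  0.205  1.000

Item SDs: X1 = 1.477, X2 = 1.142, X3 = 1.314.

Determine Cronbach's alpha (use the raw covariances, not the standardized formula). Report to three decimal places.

Cronbach's alpha = 0.726

Σσ²ᵢ = 1.477² + 1.142² + 1.314² = 5.2123
Covariances σ_ij = r_ij · s_i · s_j:
  σ(X1,X2) = 0.607 × 1.477 × 1.142 = 1.0238
  σ(X1,X3) = 0.573 × 1.477 × 1.314 = 1.1121
  σ(X2,X3) = 0.205 × 1.142 × 1.314 = 0.3076
σ²_T = Σσ²ᵢ + 2·Σσ_ij = 5.2123 + 2 × 2.4435 = 10.0993
α = (3/2)·(1 − 5.2123/10.0993) = 0.726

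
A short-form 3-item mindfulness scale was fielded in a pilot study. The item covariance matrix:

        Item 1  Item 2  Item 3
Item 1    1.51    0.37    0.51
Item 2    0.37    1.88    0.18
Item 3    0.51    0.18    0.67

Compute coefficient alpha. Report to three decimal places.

coefficient alpha = 0.515

ΣVar(i) = 1.51 + 1.88 + 0.67 = 4.06
Sum of the distinct covariances = 1.06
σ²_T = 4.06 + 2 × 1.06 = 6.18
α = (k/(k−1))·(1 − ΣVar(i)/σ²_T) = (3/2)·(1 − 4.06/6.18) = 0.515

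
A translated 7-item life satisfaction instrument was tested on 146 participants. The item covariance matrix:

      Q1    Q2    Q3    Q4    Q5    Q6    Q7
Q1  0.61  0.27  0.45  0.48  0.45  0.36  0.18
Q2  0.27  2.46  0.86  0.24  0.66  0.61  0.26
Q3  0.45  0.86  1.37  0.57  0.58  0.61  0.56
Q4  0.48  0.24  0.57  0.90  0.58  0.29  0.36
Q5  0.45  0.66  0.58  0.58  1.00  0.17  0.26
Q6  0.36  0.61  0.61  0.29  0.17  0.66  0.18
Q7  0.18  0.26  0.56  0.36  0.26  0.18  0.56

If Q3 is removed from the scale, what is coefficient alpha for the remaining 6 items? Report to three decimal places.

Remaining items: Q1, Q2, Q4, Q5, Q6, Q7 (k = 6).
ΣVar(i) = 0.61 + 2.46 + 0.90 + 1.00 + 0.66 + 0.56 = 6.19
Var(T) = 6.19 + 2 × 5.35 = 16.89
α (item deleted) = (6/5)·(1 − 6.19/16.89) = 0.760

coefficient alpha = 0.760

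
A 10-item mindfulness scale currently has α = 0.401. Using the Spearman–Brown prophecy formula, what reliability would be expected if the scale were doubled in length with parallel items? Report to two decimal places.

Length factor m = 2
α' = m·α / (1 + (m−1)·α)
   = 2 × 0.401 / (1 + (2 − 1) × 0.401)
   = 0.8020 / 1.4010 = 0.57

predicted reliability = 0.57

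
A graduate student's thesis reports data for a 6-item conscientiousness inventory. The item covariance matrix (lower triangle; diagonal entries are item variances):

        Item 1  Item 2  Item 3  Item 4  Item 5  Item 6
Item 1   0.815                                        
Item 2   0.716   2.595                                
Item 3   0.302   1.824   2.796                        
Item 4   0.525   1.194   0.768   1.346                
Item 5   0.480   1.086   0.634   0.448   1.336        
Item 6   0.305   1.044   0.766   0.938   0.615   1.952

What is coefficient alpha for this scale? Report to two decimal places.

sum of item variances = 0.815 + 2.595 + 2.796 + 1.346 + 1.336 + 1.952 = 10.840
Sum of the distinct covariances = 11.645
total variance = 10.840 + 2 × 11.645 = 34.130
α = (k/(k−1))·(1 − sum of item variances/total variance) = (6/5)·(1 − 10.840/34.130) = 0.82

coefficient alpha = 0.82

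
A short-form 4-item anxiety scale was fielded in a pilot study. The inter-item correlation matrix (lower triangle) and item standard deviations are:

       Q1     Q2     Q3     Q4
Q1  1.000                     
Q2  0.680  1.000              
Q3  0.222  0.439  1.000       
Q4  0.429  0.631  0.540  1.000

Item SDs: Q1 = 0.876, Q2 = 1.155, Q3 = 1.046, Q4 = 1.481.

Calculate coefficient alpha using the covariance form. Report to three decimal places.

α = 0.788

Σσ²ᵢ = 0.876² + 1.155² + 1.046² + 1.481² = 5.3889
Covariances σ_ij = r_ij · s_i · s_j:
  σ(Q1,Q2) = 0.680 × 0.876 × 1.155 = 0.6880
  σ(Q1,Q3) = 0.222 × 0.876 × 1.046 = 0.2034
  σ(Q1,Q4) = 0.429 × 0.876 × 1.481 = 0.5566
  σ(Q2,Q3) = 0.439 × 1.155 × 1.046 = 0.5304
  σ(Q2,Q4) = 0.631 × 1.155 × 1.481 = 1.0794
  σ(Q3,Q4) = 0.540 × 1.046 × 1.481 = 0.8365
σ²_T = Σσ²ᵢ + 2·Σσ_ij = 5.3889 + 2 × 3.8943 = 13.1775
α = (4/3)·(1 − 5.3889/13.1775) = 0.788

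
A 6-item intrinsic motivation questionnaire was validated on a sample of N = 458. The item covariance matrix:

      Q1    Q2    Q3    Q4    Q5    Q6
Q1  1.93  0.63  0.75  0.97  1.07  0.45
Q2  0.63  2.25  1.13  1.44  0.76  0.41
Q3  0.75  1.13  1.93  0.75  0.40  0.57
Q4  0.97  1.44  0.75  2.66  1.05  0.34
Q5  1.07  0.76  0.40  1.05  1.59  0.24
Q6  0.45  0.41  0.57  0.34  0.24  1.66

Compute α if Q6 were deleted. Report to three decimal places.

Remaining items: Q1, Q2, Q3, Q4, Q5 (k = 5).
Σσᵢ² = 1.93 + 2.25 + 1.93 + 2.66 + 1.59 = 10.36
σ²_total = 10.36 + 2 × 8.95 = 28.26
α (item deleted) = (5/4)·(1 − 10.36/28.26) = 0.792

α = 0.792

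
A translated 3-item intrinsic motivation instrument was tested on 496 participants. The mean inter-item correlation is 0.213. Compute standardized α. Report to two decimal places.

α = 0.45

Standardized α = k·r̄ / (1 + (k−1)·r̄) = 3 × 0.213 / (1 + 2 × 0.213)
  = 0.6390 / 1.4260 = 0.45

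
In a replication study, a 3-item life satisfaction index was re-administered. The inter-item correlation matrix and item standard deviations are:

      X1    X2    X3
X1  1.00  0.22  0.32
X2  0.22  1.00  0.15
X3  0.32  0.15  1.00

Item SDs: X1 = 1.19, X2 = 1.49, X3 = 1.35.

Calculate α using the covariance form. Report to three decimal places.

Σσ²ᵢ = 1.19² + 1.49² + 1.35² = 5.4587
Covariances σ_ij = r_ij · s_i · s_j:
  σ(X1,X2) = 0.22 × 1.19 × 1.49 = 0.3901
  σ(X1,X3) = 0.32 × 1.19 × 1.35 = 0.5141
  σ(X2,X3) = 0.15 × 1.49 × 1.35 = 0.3017
σ²_T = Σσ²ᵢ + 2·Σσ_ij = 5.4587 + 2 × 1.2059 = 7.8705
α = (3/2)·(1 − 5.4587/7.8705) = 0.460

α = 0.460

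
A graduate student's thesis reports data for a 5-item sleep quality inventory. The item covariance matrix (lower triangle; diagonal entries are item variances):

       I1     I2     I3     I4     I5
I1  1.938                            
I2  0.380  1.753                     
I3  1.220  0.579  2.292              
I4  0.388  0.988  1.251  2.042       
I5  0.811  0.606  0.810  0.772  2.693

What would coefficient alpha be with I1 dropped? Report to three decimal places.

α = 0.710

Remaining items: I2, I3, I4, I5 (k = 4).
sum of item variances = 1.753 + 2.292 + 2.042 + 2.693 = 8.780
σ²_T = 8.780 + 2 × 5.006 = 18.792
α (item deleted) = (4/3)·(1 − 8.780/18.792) = 0.710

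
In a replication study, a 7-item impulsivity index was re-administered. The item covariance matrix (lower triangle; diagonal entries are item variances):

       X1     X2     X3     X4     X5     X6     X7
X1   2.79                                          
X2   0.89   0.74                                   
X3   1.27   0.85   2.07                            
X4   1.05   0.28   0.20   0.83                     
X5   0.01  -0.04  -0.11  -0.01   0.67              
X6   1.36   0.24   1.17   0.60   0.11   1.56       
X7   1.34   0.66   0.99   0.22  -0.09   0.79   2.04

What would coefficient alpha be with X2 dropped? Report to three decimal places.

α = 0.769

Remaining items: X1, X3, X4, X5, X6, X7 (k = 6).
Σσ²ᵢ = 2.79 + 2.07 + 0.83 + 0.67 + 1.56 + 2.04 = 9.96
σ²_total = 9.96 + 2 × 8.90 = 27.76
α (item deleted) = (6/5)·(1 − 9.96/27.76) = 0.769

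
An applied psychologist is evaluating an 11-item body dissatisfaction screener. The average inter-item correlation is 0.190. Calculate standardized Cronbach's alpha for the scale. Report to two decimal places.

α = 0.72

Standardized α = k·r̄ / (1 + (k−1)·r̄) = 11 × 0.190 / (1 + 10 × 0.190)
  = 2.0900 / 2.9000 = 0.72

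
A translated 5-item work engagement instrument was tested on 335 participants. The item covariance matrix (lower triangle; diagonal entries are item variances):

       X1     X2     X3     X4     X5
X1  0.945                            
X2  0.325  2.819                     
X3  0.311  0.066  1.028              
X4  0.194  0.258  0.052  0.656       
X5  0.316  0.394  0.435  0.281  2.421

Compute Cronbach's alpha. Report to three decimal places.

Cronbach's alpha = 0.501

sum of item variances = 0.945 + 2.819 + 1.028 + 0.656 + 2.421 = 7.869
Σ_{i<j} σ_ij = 2.632
total variance = 7.869 + 2 × 2.632 = 13.133
α = (k/(k−1))·(1 − sum of item variances/total variance) = (5/4)·(1 − 7.869/13.133) = 0.501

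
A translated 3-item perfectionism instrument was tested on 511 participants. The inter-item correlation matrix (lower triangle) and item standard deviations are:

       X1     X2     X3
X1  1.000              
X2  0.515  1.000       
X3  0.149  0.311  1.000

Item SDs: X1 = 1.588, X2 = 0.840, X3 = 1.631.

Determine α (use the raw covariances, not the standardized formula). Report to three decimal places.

α = 0.506

Σσ²ᵢ = 1.588² + 0.840² + 1.631² = 5.8875
Covariances σ_ij = r_ij · s_i · s_j:
  σ(X1,X2) = 0.515 × 1.588 × 0.840 = 0.6870
  σ(X1,X3) = 0.149 × 1.588 × 1.631 = 0.3859
  σ(X2,X3) = 0.311 × 0.840 × 1.631 = 0.4261
σ²_T = Σσ²ᵢ + 2·Σσ_ij = 5.8875 + 2 × 1.4990 = 8.8855
α = (3/2)·(1 − 5.8875/8.8855) = 0.506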